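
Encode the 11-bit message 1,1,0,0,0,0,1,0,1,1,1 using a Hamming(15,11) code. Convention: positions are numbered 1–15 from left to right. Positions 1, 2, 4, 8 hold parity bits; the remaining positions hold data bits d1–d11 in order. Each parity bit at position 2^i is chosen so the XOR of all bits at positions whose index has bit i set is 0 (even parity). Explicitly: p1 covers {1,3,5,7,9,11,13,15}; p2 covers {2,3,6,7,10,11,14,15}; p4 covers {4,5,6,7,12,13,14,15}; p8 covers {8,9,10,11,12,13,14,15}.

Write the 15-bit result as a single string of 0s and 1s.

101010000010111

Place data at non-parity positions: p1 p2 1 p4 1 0 0 p8 0 0 1 0 1 1 1
p1 (pos 1,3,5,7,9,11,13,15): XOR of data positions = 1⊕1⊕0⊕0⊕1⊕1⊕1 = 1
p2 (pos 2,3,6,7,10,11,14,15): XOR of data positions = 1⊕0⊕0⊕0⊕1⊕1⊕1 = 0
p4 (pos 4,5,6,7,12,13,14,15): XOR of data positions = 1⊕0⊕0⊕0⊕1⊕1⊕1 = 0
p8 (pos 8,9,10,11,12,13,14,15): XOR of data positions = 0⊕0⊕1⊕0⊕1⊕1⊕1 = 0
Codeword: 101010000010111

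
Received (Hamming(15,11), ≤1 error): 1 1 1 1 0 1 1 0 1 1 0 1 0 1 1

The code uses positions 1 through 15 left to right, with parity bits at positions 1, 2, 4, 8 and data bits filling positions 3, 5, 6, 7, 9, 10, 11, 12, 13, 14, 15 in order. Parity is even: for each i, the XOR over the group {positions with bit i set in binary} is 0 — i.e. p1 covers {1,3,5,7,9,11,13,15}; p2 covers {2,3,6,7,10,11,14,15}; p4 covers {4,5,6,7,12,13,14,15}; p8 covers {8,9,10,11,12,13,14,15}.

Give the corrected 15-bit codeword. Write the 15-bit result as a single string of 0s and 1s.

111101101111011

s1 (pos 1,3,5,7,9,11,13,15): 1⊕1⊕0⊕1⊕1⊕0⊕0⊕1 = 1
s2 (pos 2,3,6,7,10,11,14,15): 1⊕1⊕1⊕1⊕1⊕0⊕1⊕1 = 1
s4 (pos 4,5,6,7,12,13,14,15): 1⊕0⊕1⊕1⊕1⊕0⊕1⊕1 = 0
s8 (pos 8,9,10,11,12,13,14,15): 0⊕1⊕1⊕0⊕1⊕0⊕1⊕1 = 1
Syndrome s8…s1 = 1011 → error at position 11.
Flip position 11: 111101101101011 → 111101101111011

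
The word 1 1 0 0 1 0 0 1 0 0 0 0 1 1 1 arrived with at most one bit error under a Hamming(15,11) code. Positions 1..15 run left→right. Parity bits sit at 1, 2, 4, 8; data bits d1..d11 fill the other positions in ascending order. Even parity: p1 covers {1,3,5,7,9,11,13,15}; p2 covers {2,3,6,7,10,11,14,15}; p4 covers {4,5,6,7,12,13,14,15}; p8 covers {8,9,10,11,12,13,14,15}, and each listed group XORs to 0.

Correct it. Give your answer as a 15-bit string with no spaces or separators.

100010010000111

s1 (pos 1,3,5,7,9,11,13,15): 1⊕0⊕1⊕0⊕0⊕0⊕1⊕1 = 0
s2 (pos 2,3,6,7,10,11,14,15): 1⊕0⊕0⊕0⊕0⊕0⊕1⊕1 = 1
s4 (pos 4,5,6,7,12,13,14,15): 0⊕1⊕0⊕0⊕0⊕1⊕1⊕1 = 0
s8 (pos 8,9,10,11,12,13,14,15): 1⊕0⊕0⊕0⊕0⊕1⊕1⊕1 = 0
Syndrome s8…s1 = 0010 → error at position 2.
Flip position 2: 110010010000111 → 100010010000111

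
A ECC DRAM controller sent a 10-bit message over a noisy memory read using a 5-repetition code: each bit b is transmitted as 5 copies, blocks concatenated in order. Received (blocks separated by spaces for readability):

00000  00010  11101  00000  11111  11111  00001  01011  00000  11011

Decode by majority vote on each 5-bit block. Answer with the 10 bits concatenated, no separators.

0010110101

Block 1 (00000): 0 ones → 0
Block 2 (00010): 1 one → 0
Block 3 (11101): 4 ones → 1
Block 4 (00000): 0 ones → 0
Block 5 (11111): 5 ones → 1
Block 6 (11111): 5 ones → 1
Block 7 (00001): 1 one → 0
Block 8 (01011): 3 ones → 1
Block 9 (00000): 0 ones → 0
Block 10 (11011): 4 ones → 1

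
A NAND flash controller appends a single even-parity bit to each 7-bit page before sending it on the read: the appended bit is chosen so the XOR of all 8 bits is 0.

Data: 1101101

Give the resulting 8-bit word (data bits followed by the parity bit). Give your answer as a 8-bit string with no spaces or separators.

XOR of the 7 data bits: 1⊕1⊕0⊕1⊕1⊕0⊕1 = 1
Parity bit = 1 (so all 8 bits XOR to 0).

11011011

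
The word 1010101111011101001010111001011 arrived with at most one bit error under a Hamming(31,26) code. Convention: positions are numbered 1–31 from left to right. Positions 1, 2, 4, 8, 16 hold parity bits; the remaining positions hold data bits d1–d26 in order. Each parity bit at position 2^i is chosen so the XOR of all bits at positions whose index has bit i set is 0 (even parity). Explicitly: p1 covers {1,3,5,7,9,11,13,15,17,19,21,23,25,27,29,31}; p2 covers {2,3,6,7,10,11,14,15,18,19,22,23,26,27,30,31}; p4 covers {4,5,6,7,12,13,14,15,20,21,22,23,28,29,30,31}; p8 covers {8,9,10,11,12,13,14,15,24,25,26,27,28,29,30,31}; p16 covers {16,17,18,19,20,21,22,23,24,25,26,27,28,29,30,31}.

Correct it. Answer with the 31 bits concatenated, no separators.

s1 (pos 1,3,5,7,9,11,13,15,17,19,21,23,25,27,29,31): 1⊕1⊕1⊕1⊕1⊕0⊕1⊕0⊕0⊕1⊕1⊕1⊕1⊕0⊕0⊕1 = 1
s2 (pos 2,3,6,7,10,11,14,15,18,19,22,23,26,27,30,31): 0⊕1⊕0⊕1⊕1⊕0⊕1⊕0⊕0⊕1⊕0⊕1⊕0⊕0⊕1⊕1 = 0
s4 (pos 4,5,6,7,12,13,14,15,20,21,22,23,28,29,30,31): 0⊕1⊕0⊕1⊕1⊕1⊕1⊕0⊕0⊕1⊕0⊕1⊕1⊕0⊕1⊕1 = 0
s8 (pos 8,9,10,11,12,13,14,15,24,25,26,27,28,29,30,31): 1⊕1⊕1⊕0⊕1⊕1⊕1⊕0⊕1⊕1⊕0⊕0⊕1⊕0⊕1⊕1 = 1
s16 (pos 16,17,18,19,20,21,22,23,24,25,26,27,28,29,30,31): 1⊕0⊕0⊕1⊕0⊕1⊕0⊕1⊕1⊕1⊕0⊕0⊕1⊕0⊕1⊕1 = 1
Syndrome s16…s1 = 11001 → error at position 25.
Flip position 25: 1010101111011101001010111001011 → 1010101111011101001010110001011

1010101111011101001010110001011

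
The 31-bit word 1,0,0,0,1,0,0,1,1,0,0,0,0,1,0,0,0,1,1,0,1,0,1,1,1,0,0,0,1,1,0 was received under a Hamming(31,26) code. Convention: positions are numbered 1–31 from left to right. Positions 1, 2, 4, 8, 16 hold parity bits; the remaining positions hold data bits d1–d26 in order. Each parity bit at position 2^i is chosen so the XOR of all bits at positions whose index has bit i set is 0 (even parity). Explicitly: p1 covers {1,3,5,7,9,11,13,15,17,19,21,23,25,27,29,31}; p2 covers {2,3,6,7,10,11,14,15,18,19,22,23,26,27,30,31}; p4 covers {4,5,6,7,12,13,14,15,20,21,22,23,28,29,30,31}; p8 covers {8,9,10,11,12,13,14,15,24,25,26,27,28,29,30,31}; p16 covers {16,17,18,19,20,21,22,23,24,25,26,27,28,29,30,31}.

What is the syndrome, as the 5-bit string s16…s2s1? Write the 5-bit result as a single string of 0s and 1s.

01010

s1 (pos 1,3,5,7,9,11,13,15,17,19,21,23,25,27,29,31): 1⊕0⊕1⊕0⊕1⊕0⊕0⊕0⊕0⊕1⊕1⊕1⊕1⊕0⊕1⊕0 = 0
s2 (pos 2,3,6,7,10,11,14,15,18,19,22,23,26,27,30,31): 0⊕0⊕0⊕0⊕0⊕0⊕1⊕0⊕1⊕1⊕0⊕1⊕0⊕0⊕1⊕0 = 1
s4 (pos 4,5,6,7,12,13,14,15,20,21,22,23,28,29,30,31): 0⊕1⊕0⊕0⊕0⊕0⊕1⊕0⊕0⊕1⊕0⊕1⊕0⊕1⊕1⊕0 = 0
s8 (pos 8,9,10,11,12,13,14,15,24,25,26,27,28,29,30,31): 1⊕1⊕0⊕0⊕0⊕0⊕1⊕0⊕1⊕1⊕0⊕0⊕0⊕1⊕1⊕0 = 1
s16 (pos 16,17,18,19,20,21,22,23,24,25,26,27,28,29,30,31): 0⊕0⊕1⊕1⊕0⊕1⊕0⊕1⊕1⊕1⊕0⊕0⊕0⊕1⊕1⊕0 = 0
Syndrome s16…s1 = 01010 → error at position 10.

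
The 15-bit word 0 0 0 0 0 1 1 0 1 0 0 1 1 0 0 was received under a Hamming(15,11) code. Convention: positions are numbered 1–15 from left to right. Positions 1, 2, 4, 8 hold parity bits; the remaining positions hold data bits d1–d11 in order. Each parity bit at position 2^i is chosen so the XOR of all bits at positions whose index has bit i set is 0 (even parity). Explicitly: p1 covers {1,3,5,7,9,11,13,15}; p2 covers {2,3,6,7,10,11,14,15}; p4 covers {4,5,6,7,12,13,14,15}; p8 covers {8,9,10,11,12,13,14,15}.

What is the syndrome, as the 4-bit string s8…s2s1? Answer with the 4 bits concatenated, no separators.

1001

s1 (pos 1,3,5,7,9,11,13,15): 0⊕0⊕0⊕1⊕1⊕0⊕1⊕0 = 1
s2 (pos 2,3,6,7,10,11,14,15): 0⊕0⊕1⊕1⊕0⊕0⊕0⊕0 = 0
s4 (pos 4,5,6,7,12,13,14,15): 0⊕0⊕1⊕1⊕1⊕1⊕0⊕0 = 0
s8 (pos 8,9,10,11,12,13,14,15): 0⊕1⊕0⊕0⊕1⊕1⊕0⊕0 = 1
Syndrome s8…s1 = 1001 → error at position 9.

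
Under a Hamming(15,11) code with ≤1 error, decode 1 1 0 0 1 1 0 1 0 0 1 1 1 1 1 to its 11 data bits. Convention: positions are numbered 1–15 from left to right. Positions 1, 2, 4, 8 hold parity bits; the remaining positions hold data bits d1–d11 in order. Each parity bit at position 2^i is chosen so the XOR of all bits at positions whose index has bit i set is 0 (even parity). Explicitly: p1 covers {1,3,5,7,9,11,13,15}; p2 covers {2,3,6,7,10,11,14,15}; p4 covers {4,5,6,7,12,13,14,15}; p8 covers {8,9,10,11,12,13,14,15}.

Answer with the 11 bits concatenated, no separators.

11100011111

s1 (pos 1,3,5,7,9,11,13,15): 1⊕0⊕1⊕0⊕0⊕1⊕1⊕1 = 1
s2 (pos 2,3,6,7,10,11,14,15): 1⊕0⊕1⊕0⊕0⊕1⊕1⊕1 = 1
s4 (pos 4,5,6,7,12,13,14,15): 0⊕1⊕1⊕0⊕1⊕1⊕1⊕1 = 0
s8 (pos 8,9,10,11,12,13,14,15): 1⊕0⊕0⊕1⊕1⊕1⊕1⊕1 = 0
Syndrome s8…s1 = 0011 → error at position 3.
Flip position 3: 110011010011111 → 111011010011111
Read data bits from positions 3,5,6,7,9,10,11,12,13,14,15: 11100011111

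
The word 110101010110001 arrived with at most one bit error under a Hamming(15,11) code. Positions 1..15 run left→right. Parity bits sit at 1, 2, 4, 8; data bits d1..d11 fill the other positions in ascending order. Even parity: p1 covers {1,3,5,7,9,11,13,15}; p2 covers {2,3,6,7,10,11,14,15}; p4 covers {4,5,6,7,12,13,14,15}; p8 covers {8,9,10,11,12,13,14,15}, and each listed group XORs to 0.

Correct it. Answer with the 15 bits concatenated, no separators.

s1 (pos 1,3,5,7,9,11,13,15): 1⊕0⊕0⊕0⊕0⊕1⊕0⊕1 = 1
s2 (pos 2,3,6,7,10,11,14,15): 1⊕0⊕1⊕0⊕1⊕1⊕0⊕1 = 1
s4 (pos 4,5,6,7,12,13,14,15): 1⊕0⊕1⊕0⊕0⊕0⊕0⊕1 = 1
s8 (pos 8,9,10,11,12,13,14,15): 1⊕0⊕1⊕1⊕0⊕0⊕0⊕1 = 0
Syndrome s8…s1 = 0111 → error at position 7.
Flip position 7: 110101010110001 → 110101110110001

110101110110001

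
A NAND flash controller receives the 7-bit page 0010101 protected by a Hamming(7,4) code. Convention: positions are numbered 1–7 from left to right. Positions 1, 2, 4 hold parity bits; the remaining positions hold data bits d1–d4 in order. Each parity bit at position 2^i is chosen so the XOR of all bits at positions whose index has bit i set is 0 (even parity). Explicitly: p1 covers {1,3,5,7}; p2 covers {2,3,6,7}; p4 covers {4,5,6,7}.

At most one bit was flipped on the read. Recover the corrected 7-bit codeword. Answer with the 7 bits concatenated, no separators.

1010101

s1 (pos 1,3,5,7): 0⊕1⊕1⊕1 = 1
s2 (pos 2,3,6,7): 0⊕1⊕0⊕1 = 0
s4 (pos 4,5,6,7): 0⊕1⊕0⊕1 = 0
Syndrome s4…s1 = 001 → error at position 1.
Flip position 1: 0010101 → 1010101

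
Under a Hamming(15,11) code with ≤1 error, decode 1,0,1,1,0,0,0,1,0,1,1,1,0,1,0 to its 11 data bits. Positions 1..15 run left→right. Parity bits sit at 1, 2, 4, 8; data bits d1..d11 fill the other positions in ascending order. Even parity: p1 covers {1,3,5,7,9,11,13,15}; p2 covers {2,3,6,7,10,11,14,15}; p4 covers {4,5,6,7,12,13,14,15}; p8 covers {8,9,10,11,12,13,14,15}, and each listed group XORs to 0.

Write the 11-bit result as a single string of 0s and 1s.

s1 (pos 1,3,5,7,9,11,13,15): 1⊕1⊕0⊕0⊕0⊕1⊕0⊕0 = 1
s2 (pos 2,3,6,7,10,11,14,15): 0⊕1⊕0⊕0⊕1⊕1⊕1⊕0 = 0
s4 (pos 4,5,6,7,12,13,14,15): 1⊕0⊕0⊕0⊕1⊕0⊕1⊕0 = 1
s8 (pos 8,9,10,11,12,13,14,15): 1⊕0⊕1⊕1⊕1⊕0⊕1⊕0 = 1
Syndrome s8…s1 = 1101 → error at position 13.
Flip position 13: 101100010111010 → 101100010111110
Read data bits from positions 3,5,6,7,9,10,11,12,13,14,15: 10000111110

10000111110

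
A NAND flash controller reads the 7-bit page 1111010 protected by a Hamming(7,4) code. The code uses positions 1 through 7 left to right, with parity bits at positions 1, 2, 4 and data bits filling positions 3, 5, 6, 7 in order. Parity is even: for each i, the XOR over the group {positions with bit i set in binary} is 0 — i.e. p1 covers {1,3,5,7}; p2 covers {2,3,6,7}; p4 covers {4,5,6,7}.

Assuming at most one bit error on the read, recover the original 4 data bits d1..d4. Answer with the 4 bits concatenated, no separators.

1010

s1 (pos 1,3,5,7): 1⊕1⊕0⊕0 = 0
s2 (pos 2,3,6,7): 1⊕1⊕1⊕0 = 1
s4 (pos 4,5,6,7): 1⊕0⊕1⊕0 = 0
Syndrome s4…s1 = 010 → error at position 2.
Flip position 2: 1111010 → 1011010
Read data bits from positions 3,5,6,7: 1010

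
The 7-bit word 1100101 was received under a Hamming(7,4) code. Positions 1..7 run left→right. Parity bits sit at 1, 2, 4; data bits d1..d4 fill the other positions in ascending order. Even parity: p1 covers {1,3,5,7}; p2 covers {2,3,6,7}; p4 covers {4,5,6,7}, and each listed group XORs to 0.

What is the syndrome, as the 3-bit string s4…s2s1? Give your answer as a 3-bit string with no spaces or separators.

s1 (pos 1,3,5,7): 1⊕0⊕1⊕1 = 1
s2 (pos 2,3,6,7): 1⊕0⊕0⊕1 = 0
s4 (pos 4,5,6,7): 0⊕1⊕0⊕1 = 0
Syndrome s4…s1 = 001 → error at position 1.

001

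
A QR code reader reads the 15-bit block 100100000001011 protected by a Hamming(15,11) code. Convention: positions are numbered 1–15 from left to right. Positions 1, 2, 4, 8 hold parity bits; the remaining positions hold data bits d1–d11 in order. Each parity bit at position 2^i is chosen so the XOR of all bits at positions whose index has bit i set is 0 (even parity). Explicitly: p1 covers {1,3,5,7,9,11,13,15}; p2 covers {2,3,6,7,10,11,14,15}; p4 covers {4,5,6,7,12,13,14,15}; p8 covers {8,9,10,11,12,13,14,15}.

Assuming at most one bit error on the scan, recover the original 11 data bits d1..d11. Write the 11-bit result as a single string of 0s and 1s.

00000001011

s1 (pos 1,3,5,7,9,11,13,15): 1⊕0⊕0⊕0⊕0⊕0⊕0⊕1 = 0
s2 (pos 2,3,6,7,10,11,14,15): 0⊕0⊕0⊕0⊕0⊕0⊕1⊕1 = 0
s4 (pos 4,5,6,7,12,13,14,15): 1⊕0⊕0⊕0⊕1⊕0⊕1⊕1 = 0
s8 (pos 8,9,10,11,12,13,14,15): 0⊕0⊕0⊕0⊕1⊕0⊕1⊕1 = 1
Syndrome s8…s1 = 1000 → error at position 8.
Flip position 8: 100100000001011 → 100100010001011
Read data bits from positions 3,5,6,7,9,10,11,12,13,14,15: 00000001011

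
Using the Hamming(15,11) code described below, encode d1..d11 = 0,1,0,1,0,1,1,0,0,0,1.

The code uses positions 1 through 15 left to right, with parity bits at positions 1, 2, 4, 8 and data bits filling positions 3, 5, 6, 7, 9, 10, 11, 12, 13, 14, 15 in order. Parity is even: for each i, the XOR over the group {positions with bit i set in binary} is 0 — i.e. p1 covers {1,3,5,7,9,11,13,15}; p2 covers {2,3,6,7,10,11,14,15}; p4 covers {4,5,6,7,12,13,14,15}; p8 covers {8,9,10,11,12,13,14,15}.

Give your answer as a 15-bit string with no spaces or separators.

Place data at non-parity positions: p1 p2 0 p4 1 0 1 p8 0 1 1 0 0 0 1
p1 (pos 1,3,5,7,9,11,13,15): XOR of data positions = 0⊕1⊕1⊕0⊕1⊕0⊕1 = 0
p2 (pos 2,3,6,7,10,11,14,15): XOR of data positions = 0⊕0⊕1⊕1⊕1⊕0⊕1 = 0
p4 (pos 4,5,6,7,12,13,14,15): XOR of data positions = 1⊕0⊕1⊕0⊕0⊕0⊕1 = 1
p8 (pos 8,9,10,11,12,13,14,15): XOR of data positions = 0⊕1⊕1⊕0⊕0⊕0⊕1 = 1
Codeword: 000110110110001

000110110110001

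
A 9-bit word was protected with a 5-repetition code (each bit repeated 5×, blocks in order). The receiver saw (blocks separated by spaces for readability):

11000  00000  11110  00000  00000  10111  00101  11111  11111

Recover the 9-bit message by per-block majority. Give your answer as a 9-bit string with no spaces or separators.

Block 1 (11000): 2 ones → 0
Block 2 (00000): 0 ones → 0
Block 3 (11110): 4 ones → 1
Block 4 (00000): 0 ones → 0
Block 5 (00000): 0 ones → 0
Block 6 (10111): 4 ones → 1
Block 7 (00101): 2 ones → 0
Block 8 (11111): 5 ones → 1
Block 9 (11111): 5 ones → 1

001001011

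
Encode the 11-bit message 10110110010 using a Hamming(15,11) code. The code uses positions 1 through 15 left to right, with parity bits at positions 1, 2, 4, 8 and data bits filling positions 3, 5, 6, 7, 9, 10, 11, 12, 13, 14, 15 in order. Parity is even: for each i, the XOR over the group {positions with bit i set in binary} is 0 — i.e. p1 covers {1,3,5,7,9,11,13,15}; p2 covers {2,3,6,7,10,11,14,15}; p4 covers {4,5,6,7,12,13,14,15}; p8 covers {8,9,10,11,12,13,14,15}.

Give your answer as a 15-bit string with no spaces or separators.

101101110110010

Place data at non-parity positions: p1 p2 1 p4 0 1 1 p8 0 1 1 0 0 1 0
p1 (pos 1,3,5,7,9,11,13,15): XOR of data positions = 1⊕0⊕1⊕0⊕1⊕0⊕0 = 1
p2 (pos 2,3,6,7,10,11,14,15): XOR of data positions = 1⊕1⊕1⊕1⊕1⊕1⊕0 = 0
p4 (pos 4,5,6,7,12,13,14,15): XOR of data positions = 0⊕1⊕1⊕0⊕0⊕1⊕0 = 1
p8 (pos 8,9,10,11,12,13,14,15): XOR of data positions = 0⊕1⊕1⊕0⊕0⊕1⊕0 = 1
Codeword: 101101110110010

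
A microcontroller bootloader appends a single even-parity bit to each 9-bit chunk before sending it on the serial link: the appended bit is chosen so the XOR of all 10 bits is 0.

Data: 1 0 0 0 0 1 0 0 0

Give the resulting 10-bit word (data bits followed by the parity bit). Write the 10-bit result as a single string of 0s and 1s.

XOR of the 9 data bits: 1⊕0⊕0⊕0⊕0⊕1⊕0⊕0⊕0 = 0
Parity bit = 0 (so all 10 bits XOR to 0).

1000010000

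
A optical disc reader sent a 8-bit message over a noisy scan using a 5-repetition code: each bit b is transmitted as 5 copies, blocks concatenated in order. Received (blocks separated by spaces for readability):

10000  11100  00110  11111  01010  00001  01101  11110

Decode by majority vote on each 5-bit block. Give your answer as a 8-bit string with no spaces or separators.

01010011

Block 1 (10000): 1 one → 0
Block 2 (11100): 3 ones → 1
Block 3 (00110): 2 ones → 0
Block 4 (11111): 5 ones → 1
Block 5 (01010): 2 ones → 0
Block 6 (00001): 1 one → 0
Block 7 (01101): 3 ones → 1
Block 8 (11110): 4 ones → 1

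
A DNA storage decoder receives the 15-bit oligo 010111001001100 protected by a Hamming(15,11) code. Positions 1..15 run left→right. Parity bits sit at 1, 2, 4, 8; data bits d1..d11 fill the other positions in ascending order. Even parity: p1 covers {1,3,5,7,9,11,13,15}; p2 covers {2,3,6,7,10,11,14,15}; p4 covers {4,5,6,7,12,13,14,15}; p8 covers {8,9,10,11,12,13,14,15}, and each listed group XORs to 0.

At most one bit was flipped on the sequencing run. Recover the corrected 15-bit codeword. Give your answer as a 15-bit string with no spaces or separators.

010111001001000

s1 (pos 1,3,5,7,9,11,13,15): 0⊕0⊕1⊕0⊕1⊕0⊕1⊕0 = 1
s2 (pos 2,3,6,7,10,11,14,15): 1⊕0⊕1⊕0⊕0⊕0⊕0⊕0 = 0
s4 (pos 4,5,6,7,12,13,14,15): 1⊕1⊕1⊕0⊕1⊕1⊕0⊕0 = 1
s8 (pos 8,9,10,11,12,13,14,15): 0⊕1⊕0⊕0⊕1⊕1⊕0⊕0 = 1
Syndrome s8…s1 = 1101 → error at position 13.
Flip position 13: 010111001001100 → 010111001001000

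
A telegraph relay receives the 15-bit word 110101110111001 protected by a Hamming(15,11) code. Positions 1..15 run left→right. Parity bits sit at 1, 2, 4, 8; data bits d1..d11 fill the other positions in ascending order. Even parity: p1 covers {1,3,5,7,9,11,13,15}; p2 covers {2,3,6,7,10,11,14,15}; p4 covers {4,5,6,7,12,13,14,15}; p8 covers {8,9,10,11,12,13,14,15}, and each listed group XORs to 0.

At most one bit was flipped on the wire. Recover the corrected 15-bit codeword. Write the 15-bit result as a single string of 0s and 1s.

s1 (pos 1,3,5,7,9,11,13,15): 1⊕0⊕0⊕1⊕0⊕1⊕0⊕1 = 0
s2 (pos 2,3,6,7,10,11,14,15): 1⊕0⊕1⊕1⊕1⊕1⊕0⊕1 = 0
s4 (pos 4,5,6,7,12,13,14,15): 1⊕0⊕1⊕1⊕1⊕0⊕0⊕1 = 1
s8 (pos 8,9,10,11,12,13,14,15): 1⊕0⊕1⊕1⊕1⊕0⊕0⊕1 = 1
Syndrome s8…s1 = 1100 → error at position 12.
Flip position 12: 110101110111001 → 110101110110001

110101110110001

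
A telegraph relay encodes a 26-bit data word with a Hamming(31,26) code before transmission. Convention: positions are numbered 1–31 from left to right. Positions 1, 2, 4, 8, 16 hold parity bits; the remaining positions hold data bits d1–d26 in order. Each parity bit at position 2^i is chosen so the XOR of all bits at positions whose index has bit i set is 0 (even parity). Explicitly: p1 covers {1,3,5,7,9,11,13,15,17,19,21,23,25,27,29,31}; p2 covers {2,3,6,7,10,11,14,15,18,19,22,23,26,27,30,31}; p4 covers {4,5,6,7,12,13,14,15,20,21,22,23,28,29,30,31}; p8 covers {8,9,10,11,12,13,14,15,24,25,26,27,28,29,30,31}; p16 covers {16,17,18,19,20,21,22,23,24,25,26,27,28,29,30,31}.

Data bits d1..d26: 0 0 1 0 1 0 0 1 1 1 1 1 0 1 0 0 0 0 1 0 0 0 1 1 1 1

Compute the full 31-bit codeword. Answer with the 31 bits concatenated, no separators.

1001010010011111101000010001111

Place data at non-parity positions: p1 p2 0 p4 0 1 0 p8 1 0 0 1 1 1 1 p16 1 0 1 0 0 0 0 1 0 0 0 1 1 1 1
p1 (pos 1,3,5,7,9,11,13,15,17,19,21,23,25,27,29,31): XOR of data positions = 0⊕0⊕0⊕1⊕0⊕1⊕1⊕1⊕1⊕0⊕0⊕0⊕0⊕1⊕1 = 1
p2 (pos 2,3,6,7,10,11,14,15,18,19,22,23,26,27,30,31): XOR of data positions = 0⊕1⊕0⊕0⊕0⊕1⊕1⊕0⊕1⊕0⊕0⊕0⊕0⊕1⊕1 = 0
p4 (pos 4,5,6,7,12,13,14,15,20,21,22,23,28,29,30,31): XOR of data positions = 0⊕1⊕0⊕1⊕1⊕1⊕1⊕0⊕0⊕0⊕0⊕1⊕1⊕1⊕1 = 1
p8 (pos 8,9,10,11,12,13,14,15,24,25,26,27,28,29,30,31): XOR of data positions = 1⊕0⊕0⊕1⊕1⊕1⊕1⊕1⊕0⊕0⊕0⊕1⊕1⊕1⊕1 = 0
p16 (pos 16,17,18,19,20,21,22,23,24,25,26,27,28,29,30,31): XOR of data positions = 1⊕0⊕1⊕0⊕0⊕0⊕0⊕1⊕0⊕0⊕0⊕1⊕1⊕1⊕1 = 1
Codeword: 1001010010011111101000010001111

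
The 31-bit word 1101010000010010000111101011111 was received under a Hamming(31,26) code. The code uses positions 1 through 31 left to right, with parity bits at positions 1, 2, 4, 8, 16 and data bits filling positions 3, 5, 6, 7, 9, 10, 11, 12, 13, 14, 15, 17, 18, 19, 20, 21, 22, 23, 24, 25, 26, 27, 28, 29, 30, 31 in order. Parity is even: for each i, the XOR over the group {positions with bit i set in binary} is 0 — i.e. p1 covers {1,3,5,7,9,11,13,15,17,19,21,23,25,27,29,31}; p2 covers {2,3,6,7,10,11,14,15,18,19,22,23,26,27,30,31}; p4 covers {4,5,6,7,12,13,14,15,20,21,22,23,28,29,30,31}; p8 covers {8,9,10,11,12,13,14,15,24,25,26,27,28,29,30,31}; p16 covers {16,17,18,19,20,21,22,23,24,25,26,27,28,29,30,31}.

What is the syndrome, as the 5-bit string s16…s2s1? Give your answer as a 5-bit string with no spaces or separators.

s1 (pos 1,3,5,7,9,11,13,15,17,19,21,23,25,27,29,31): 1⊕0⊕0⊕0⊕0⊕0⊕0⊕1⊕0⊕0⊕1⊕1⊕1⊕1⊕1⊕1 = 0
s2 (pos 2,3,6,7,10,11,14,15,18,19,22,23,26,27,30,31): 1⊕0⊕1⊕0⊕0⊕0⊕0⊕1⊕0⊕0⊕1⊕1⊕0⊕1⊕1⊕1 = 0
s4 (pos 4,5,6,7,12,13,14,15,20,21,22,23,28,29,30,31): 1⊕0⊕1⊕0⊕1⊕0⊕0⊕1⊕1⊕1⊕1⊕1⊕1⊕1⊕1⊕1 = 0
s8 (pos 8,9,10,11,12,13,14,15,24,25,26,27,28,29,30,31): 0⊕0⊕0⊕0⊕1⊕0⊕0⊕1⊕0⊕1⊕0⊕1⊕1⊕1⊕1⊕1 = 0
s16 (pos 16,17,18,19,20,21,22,23,24,25,26,27,28,29,30,31): 0⊕0⊕0⊕0⊕1⊕1⊕1⊕1⊕0⊕1⊕0⊕1⊕1⊕1⊕1⊕1 = 0
Syndrome s16…s1 = 00000 → no error.

00000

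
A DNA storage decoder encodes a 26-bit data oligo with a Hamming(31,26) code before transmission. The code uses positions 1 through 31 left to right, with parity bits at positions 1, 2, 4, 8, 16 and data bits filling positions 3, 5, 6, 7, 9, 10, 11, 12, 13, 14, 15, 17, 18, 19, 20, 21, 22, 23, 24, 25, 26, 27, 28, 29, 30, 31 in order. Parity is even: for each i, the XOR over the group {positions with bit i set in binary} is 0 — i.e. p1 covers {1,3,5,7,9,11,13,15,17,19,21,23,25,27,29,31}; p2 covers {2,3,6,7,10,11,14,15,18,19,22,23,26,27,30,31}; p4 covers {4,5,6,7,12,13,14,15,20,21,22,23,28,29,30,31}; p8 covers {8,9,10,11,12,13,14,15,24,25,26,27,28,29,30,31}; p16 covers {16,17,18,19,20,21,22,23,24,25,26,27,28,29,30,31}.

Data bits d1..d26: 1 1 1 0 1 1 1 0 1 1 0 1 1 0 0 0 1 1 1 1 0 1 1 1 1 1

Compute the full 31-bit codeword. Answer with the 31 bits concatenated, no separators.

1110110011101101110001111011111

Place data at non-parity positions: p1 p2 1 p4 1 1 0 p8 1 1 1 0 1 1 0 p16 1 1 0 0 0 1 1 1 1 0 1 1 1 1 1
p1 (pos 1,3,5,7,9,11,13,15,17,19,21,23,25,27,29,31): XOR of data positions = 1⊕1⊕0⊕1⊕1⊕1⊕0⊕1⊕0⊕0⊕1⊕1⊕1⊕1⊕1 = 1
p2 (pos 2,3,6,7,10,11,14,15,18,19,22,23,26,27,30,31): XOR of data positions = 1⊕1⊕0⊕1⊕1⊕1⊕0⊕1⊕0⊕1⊕1⊕0⊕1⊕1⊕1 = 1
p4 (pos 4,5,6,7,12,13,14,15,20,21,22,23,28,29,30,31): XOR of data positions = 1⊕1⊕0⊕0⊕1⊕1⊕0⊕0⊕0⊕1⊕1⊕1⊕1⊕1⊕1 = 0
p8 (pos 8,9,10,11,12,13,14,15,24,25,26,27,28,29,30,31): XOR of data positions = 1⊕1⊕1⊕0⊕1⊕1⊕0⊕1⊕1⊕0⊕1⊕1⊕1⊕1⊕1 = 0
p16 (pos 16,17,18,19,20,21,22,23,24,25,26,27,28,29,30,31): XOR of data positions = 1⊕1⊕0⊕0⊕0⊕1⊕1⊕1⊕1⊕0⊕1⊕1⊕1⊕1⊕1 = 1
Codeword: 1110110011101101110001111011111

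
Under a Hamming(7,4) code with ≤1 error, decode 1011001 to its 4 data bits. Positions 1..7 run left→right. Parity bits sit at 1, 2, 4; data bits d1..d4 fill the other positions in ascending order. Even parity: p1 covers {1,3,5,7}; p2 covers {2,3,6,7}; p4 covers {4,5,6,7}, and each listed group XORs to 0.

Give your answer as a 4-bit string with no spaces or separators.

1001

s1 (pos 1,3,5,7): 1⊕1⊕0⊕1 = 1
s2 (pos 2,3,6,7): 0⊕1⊕0⊕1 = 0
s4 (pos 4,5,6,7): 1⊕0⊕0⊕1 = 0
Syndrome s4…s1 = 001 → error at position 1.
Flip position 1: 1011001 → 0011001
Read data bits from positions 3,5,6,7: 1001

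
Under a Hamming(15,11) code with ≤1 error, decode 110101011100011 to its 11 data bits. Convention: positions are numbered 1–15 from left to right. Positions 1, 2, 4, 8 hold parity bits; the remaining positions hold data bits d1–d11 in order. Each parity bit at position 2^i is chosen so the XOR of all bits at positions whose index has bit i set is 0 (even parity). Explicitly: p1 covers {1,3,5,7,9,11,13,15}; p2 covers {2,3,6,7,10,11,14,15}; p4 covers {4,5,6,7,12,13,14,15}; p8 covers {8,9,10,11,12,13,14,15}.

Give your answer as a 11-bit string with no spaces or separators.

00101110011

s1 (pos 1,3,5,7,9,11,13,15): 1⊕0⊕0⊕0⊕1⊕0⊕0⊕1 = 1
s2 (pos 2,3,6,7,10,11,14,15): 1⊕0⊕1⊕0⊕1⊕0⊕1⊕1 = 1
s4 (pos 4,5,6,7,12,13,14,15): 1⊕0⊕1⊕0⊕0⊕0⊕1⊕1 = 0
s8 (pos 8,9,10,11,12,13,14,15): 1⊕1⊕1⊕0⊕0⊕0⊕1⊕1 = 1
Syndrome s8…s1 = 1011 → error at position 11.
Flip position 11: 110101011100011 → 110101011110011
Read data bits from positions 3,5,6,7,9,10,11,12,13,14,15: 00101110011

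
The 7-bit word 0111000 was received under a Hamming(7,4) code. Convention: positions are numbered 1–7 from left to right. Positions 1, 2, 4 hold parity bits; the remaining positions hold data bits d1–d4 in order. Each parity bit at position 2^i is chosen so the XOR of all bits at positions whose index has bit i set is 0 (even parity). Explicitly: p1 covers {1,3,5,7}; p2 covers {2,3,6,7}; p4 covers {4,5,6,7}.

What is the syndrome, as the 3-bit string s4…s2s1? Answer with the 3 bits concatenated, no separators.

101

s1 (pos 1,3,5,7): 0⊕1⊕0⊕0 = 1
s2 (pos 2,3,6,7): 1⊕1⊕0⊕0 = 0
s4 (pos 4,5,6,7): 1⊕0⊕0⊕0 = 1
Syndrome s4…s1 = 101 → error at position 5.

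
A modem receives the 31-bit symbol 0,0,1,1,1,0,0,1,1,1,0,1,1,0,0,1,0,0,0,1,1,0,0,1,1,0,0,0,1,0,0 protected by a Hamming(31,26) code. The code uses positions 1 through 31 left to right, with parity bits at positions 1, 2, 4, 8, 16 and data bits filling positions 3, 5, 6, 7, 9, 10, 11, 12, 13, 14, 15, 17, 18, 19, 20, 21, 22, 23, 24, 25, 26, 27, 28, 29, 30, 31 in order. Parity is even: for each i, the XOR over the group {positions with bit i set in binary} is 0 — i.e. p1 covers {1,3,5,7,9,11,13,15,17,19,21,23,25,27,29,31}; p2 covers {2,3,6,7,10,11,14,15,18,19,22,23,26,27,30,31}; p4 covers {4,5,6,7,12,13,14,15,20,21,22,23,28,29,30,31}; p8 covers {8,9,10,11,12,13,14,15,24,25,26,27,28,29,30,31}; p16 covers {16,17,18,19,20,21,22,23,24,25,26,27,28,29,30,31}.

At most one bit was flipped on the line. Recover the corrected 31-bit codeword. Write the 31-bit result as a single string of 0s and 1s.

0011000111011001000110011000100

s1 (pos 1,3,5,7,9,11,13,15,17,19,21,23,25,27,29,31): 0⊕1⊕1⊕0⊕1⊕0⊕1⊕0⊕0⊕0⊕1⊕0⊕1⊕0⊕1⊕0 = 1
s2 (pos 2,3,6,7,10,11,14,15,18,19,22,23,26,27,30,31): 0⊕1⊕0⊕0⊕1⊕0⊕0⊕0⊕0⊕0⊕0⊕0⊕0⊕0⊕0⊕0 = 0
s4 (pos 4,5,6,7,12,13,14,15,20,21,22,23,28,29,30,31): 1⊕1⊕0⊕0⊕1⊕1⊕0⊕0⊕1⊕1⊕0⊕0⊕0⊕1⊕0⊕0 = 1
s8 (pos 8,9,10,11,12,13,14,15,24,25,26,27,28,29,30,31): 1⊕1⊕1⊕0⊕1⊕1⊕0⊕0⊕1⊕1⊕0⊕0⊕0⊕1⊕0⊕0 = 0
s16 (pos 16,17,18,19,20,21,22,23,24,25,26,27,28,29,30,31): 1⊕0⊕0⊕0⊕1⊕1⊕0⊕0⊕1⊕1⊕0⊕0⊕0⊕1⊕0⊕0 = 0
Syndrome s16…s1 = 00101 → error at position 5.
Flip position 5: 0011100111011001000110011000100 → 0011000111011001000110011000100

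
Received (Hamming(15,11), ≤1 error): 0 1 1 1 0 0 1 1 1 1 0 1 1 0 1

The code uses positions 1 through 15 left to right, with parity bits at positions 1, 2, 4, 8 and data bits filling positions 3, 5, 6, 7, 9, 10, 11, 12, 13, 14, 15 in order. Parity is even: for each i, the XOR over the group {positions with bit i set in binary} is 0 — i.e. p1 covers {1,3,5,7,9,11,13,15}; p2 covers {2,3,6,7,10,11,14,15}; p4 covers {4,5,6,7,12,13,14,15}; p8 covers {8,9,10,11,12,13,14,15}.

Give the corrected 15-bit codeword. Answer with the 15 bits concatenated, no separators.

011100011101101

s1 (pos 1,3,5,7,9,11,13,15): 0⊕1⊕0⊕1⊕1⊕0⊕1⊕1 = 1
s2 (pos 2,3,6,7,10,11,14,15): 1⊕1⊕0⊕1⊕1⊕0⊕0⊕1 = 1
s4 (pos 4,5,6,7,12,13,14,15): 1⊕0⊕0⊕1⊕1⊕1⊕0⊕1 = 1
s8 (pos 8,9,10,11,12,13,14,15): 1⊕1⊕1⊕0⊕1⊕1⊕0⊕1 = 0
Syndrome s8…s1 = 0111 → error at position 7.
Flip position 7: 011100111101101 → 011100011101101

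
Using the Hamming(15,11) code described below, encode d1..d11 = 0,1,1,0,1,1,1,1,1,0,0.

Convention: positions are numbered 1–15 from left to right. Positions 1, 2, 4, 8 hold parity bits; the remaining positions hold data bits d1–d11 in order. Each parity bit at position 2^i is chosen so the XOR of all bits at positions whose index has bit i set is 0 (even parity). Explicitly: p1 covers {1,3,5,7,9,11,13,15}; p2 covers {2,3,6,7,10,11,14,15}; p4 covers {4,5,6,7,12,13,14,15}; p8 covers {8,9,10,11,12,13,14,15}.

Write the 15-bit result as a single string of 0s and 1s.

010011011111100

Place data at non-parity positions: p1 p2 0 p4 1 1 0 p8 1 1 1 1 1 0 0
p1 (pos 1,3,5,7,9,11,13,15): XOR of data positions = 0⊕1⊕0⊕1⊕1⊕1⊕0 = 0
p2 (pos 2,3,6,7,10,11,14,15): XOR of data positions = 0⊕1⊕0⊕1⊕1⊕0⊕0 = 1
p4 (pos 4,5,6,7,12,13,14,15): XOR of data positions = 1⊕1⊕0⊕1⊕1⊕0⊕0 = 0
p8 (pos 8,9,10,11,12,13,14,15): XOR of data positions = 1⊕1⊕1⊕1⊕1⊕0⊕0 = 1
Codeword: 010011011111100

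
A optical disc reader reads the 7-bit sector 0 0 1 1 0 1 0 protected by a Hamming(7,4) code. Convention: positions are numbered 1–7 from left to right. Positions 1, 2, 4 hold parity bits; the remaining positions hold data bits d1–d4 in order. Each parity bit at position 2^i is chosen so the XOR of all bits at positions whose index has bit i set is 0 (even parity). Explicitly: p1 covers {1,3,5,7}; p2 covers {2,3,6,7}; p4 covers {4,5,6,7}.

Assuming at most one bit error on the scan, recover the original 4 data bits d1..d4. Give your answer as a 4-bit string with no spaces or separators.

1010

s1 (pos 1,3,5,7): 0⊕1⊕0⊕0 = 1
s2 (pos 2,3,6,7): 0⊕1⊕1⊕0 = 0
s4 (pos 4,5,6,7): 1⊕0⊕1⊕0 = 0
Syndrome s4…s1 = 001 → error at position 1.
Flip position 1: 0011010 → 1011010
Read data bits from positions 3,5,6,7: 1010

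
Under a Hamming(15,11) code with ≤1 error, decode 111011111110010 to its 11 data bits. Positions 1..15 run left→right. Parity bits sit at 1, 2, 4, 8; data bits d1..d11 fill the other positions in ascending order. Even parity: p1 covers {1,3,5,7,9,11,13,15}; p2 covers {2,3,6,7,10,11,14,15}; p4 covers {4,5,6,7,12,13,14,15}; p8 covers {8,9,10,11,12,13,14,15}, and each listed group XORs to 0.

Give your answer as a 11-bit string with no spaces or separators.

s1 (pos 1,3,5,7,9,11,13,15): 1⊕1⊕1⊕1⊕1⊕1⊕0⊕0 = 0
s2 (pos 2,3,6,7,10,11,14,15): 1⊕1⊕1⊕1⊕1⊕1⊕1⊕0 = 1
s4 (pos 4,5,6,7,12,13,14,15): 0⊕1⊕1⊕1⊕0⊕0⊕1⊕0 = 0
s8 (pos 8,9,10,11,12,13,14,15): 1⊕1⊕1⊕1⊕0⊕0⊕1⊕0 = 1
Syndrome s8…s1 = 1010 → error at position 10.
Flip position 10: 111011111110010 → 111011111010010
Read data bits from positions 3,5,6,7,9,10,11,12,13,14,15: 11111010010

11111010010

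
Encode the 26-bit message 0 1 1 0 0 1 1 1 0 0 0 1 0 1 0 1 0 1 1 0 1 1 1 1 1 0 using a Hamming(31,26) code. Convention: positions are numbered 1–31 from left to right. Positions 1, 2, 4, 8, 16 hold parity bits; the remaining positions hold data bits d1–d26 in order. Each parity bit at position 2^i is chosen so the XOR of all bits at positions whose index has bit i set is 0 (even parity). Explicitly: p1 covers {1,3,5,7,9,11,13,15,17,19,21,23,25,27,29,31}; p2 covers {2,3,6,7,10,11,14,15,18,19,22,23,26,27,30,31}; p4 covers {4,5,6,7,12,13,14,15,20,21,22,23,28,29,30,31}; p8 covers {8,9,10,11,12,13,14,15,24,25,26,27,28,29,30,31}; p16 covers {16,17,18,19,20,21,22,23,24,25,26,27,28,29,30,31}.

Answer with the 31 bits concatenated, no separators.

Place data at non-parity positions: p1 p2 0 p4 1 1 0 p8 0 1 1 1 0 0 0 p16 1 0 1 0 1 0 1 1 0 1 1 1 1 1 0
p1 (pos 1,3,5,7,9,11,13,15,17,19,21,23,25,27,29,31): XOR of data positions = 0⊕1⊕0⊕0⊕1⊕0⊕0⊕1⊕1⊕1⊕1⊕0⊕1⊕1⊕0 = 0
p2 (pos 2,3,6,7,10,11,14,15,18,19,22,23,26,27,30,31): XOR of data positions = 0⊕1⊕0⊕1⊕1⊕0⊕0⊕0⊕1⊕0⊕1⊕1⊕1⊕1⊕0 = 0
p4 (pos 4,5,6,7,12,13,14,15,20,21,22,23,28,29,30,31): XOR of data positions = 1⊕1⊕0⊕1⊕0⊕0⊕0⊕0⊕1⊕0⊕1⊕1⊕1⊕1⊕0 = 0
p8 (pos 8,9,10,11,12,13,14,15,24,25,26,27,28,29,30,31): XOR of data positions = 0⊕1⊕1⊕1⊕0⊕0⊕0⊕1⊕0⊕1⊕1⊕1⊕1⊕1⊕0 = 1
p16 (pos 16,17,18,19,20,21,22,23,24,25,26,27,28,29,30,31): XOR of data positions = 1⊕0⊕1⊕0⊕1⊕0⊕1⊕1⊕0⊕1⊕1⊕1⊕1⊕1⊕0 = 0
Codeword: 0000110101110000101010110111110

0000110101110000101010110111110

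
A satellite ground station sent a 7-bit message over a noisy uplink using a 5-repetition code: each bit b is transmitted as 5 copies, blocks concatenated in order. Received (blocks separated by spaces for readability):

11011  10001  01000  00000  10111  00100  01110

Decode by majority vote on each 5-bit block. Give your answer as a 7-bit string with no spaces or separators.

Block 1 (11011): 4 ones → 1
Block 2 (10001): 2 ones → 0
Block 3 (01000): 1 one → 0
Block 4 (00000): 0 ones → 0
Block 5 (10111): 4 ones → 1
Block 6 (00100): 1 one → 0
Block 7 (01110): 3 ones → 1

1000101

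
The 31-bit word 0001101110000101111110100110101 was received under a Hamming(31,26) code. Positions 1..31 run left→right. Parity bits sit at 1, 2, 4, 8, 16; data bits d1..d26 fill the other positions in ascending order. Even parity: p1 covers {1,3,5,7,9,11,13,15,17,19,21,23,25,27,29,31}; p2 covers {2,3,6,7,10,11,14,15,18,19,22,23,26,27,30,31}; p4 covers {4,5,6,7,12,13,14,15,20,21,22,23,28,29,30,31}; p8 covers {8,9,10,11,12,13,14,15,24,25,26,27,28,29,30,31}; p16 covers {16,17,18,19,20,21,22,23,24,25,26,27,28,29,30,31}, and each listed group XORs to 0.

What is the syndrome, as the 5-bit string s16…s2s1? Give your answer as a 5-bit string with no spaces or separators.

s1 (pos 1,3,5,7,9,11,13,15,17,19,21,23,25,27,29,31): 0⊕0⊕1⊕1⊕1⊕0⊕0⊕0⊕1⊕1⊕1⊕1⊕0⊕1⊕1⊕1 = 0
s2 (pos 2,3,6,7,10,11,14,15,18,19,22,23,26,27,30,31): 0⊕0⊕0⊕1⊕0⊕0⊕1⊕0⊕1⊕1⊕0⊕1⊕1⊕1⊕0⊕1 = 0
s4 (pos 4,5,6,7,12,13,14,15,20,21,22,23,28,29,30,31): 1⊕1⊕0⊕1⊕0⊕0⊕1⊕0⊕1⊕1⊕0⊕1⊕0⊕1⊕0⊕1 = 1
s8 (pos 8,9,10,11,12,13,14,15,24,25,26,27,28,29,30,31): 1⊕1⊕0⊕0⊕0⊕0⊕1⊕0⊕0⊕0⊕1⊕1⊕0⊕1⊕0⊕1 = 1
s16 (pos 16,17,18,19,20,21,22,23,24,25,26,27,28,29,30,31): 1⊕1⊕1⊕1⊕1⊕1⊕0⊕1⊕0⊕0⊕1⊕1⊕0⊕1⊕0⊕1 = 1
Syndrome s16…s1 = 11100 → error at position 28.

11100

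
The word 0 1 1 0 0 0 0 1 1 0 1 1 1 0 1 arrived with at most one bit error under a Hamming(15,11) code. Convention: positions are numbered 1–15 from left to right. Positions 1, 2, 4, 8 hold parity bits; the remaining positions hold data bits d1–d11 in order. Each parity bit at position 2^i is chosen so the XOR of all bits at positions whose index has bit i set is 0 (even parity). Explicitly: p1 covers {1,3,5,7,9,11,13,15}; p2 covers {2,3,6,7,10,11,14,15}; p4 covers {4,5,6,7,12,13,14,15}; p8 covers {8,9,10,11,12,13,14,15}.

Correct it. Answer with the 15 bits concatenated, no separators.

011010011011101

s1 (pos 1,3,5,7,9,11,13,15): 0⊕1⊕0⊕0⊕1⊕1⊕1⊕1 = 1
s2 (pos 2,3,6,7,10,11,14,15): 1⊕1⊕0⊕0⊕0⊕1⊕0⊕1 = 0
s4 (pos 4,5,6,7,12,13,14,15): 0⊕0⊕0⊕0⊕1⊕1⊕0⊕1 = 1
s8 (pos 8,9,10,11,12,13,14,15): 1⊕1⊕0⊕1⊕1⊕1⊕0⊕1 = 0
Syndrome s8…s1 = 0101 → error at position 5.
Flip position 5: 011000011011101 → 011010011011101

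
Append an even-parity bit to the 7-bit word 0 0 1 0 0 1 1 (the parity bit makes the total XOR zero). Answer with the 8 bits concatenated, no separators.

XOR of the 7 data bits: 0⊕0⊕1⊕0⊕0⊕1⊕1 = 1
Parity bit = 1 (so all 8 bits XOR to 0).

00100111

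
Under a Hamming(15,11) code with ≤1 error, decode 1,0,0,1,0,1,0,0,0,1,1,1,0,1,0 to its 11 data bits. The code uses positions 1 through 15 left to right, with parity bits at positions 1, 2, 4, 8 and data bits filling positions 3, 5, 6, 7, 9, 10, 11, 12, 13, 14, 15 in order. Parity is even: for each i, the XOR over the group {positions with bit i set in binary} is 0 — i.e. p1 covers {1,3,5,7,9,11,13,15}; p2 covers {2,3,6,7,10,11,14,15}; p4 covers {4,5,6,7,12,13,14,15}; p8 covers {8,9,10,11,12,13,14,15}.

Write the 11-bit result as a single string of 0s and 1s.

s1 (pos 1,3,5,7,9,11,13,15): 1⊕0⊕0⊕0⊕0⊕1⊕0⊕0 = 0
s2 (pos 2,3,6,7,10,11,14,15): 0⊕0⊕1⊕0⊕1⊕1⊕1⊕0 = 0
s4 (pos 4,5,6,7,12,13,14,15): 1⊕0⊕1⊕0⊕1⊕0⊕1⊕0 = 0
s8 (pos 8,9,10,11,12,13,14,15): 0⊕0⊕1⊕1⊕1⊕0⊕1⊕0 = 0
Syndrome s8…s1 = 0000 → no error.
Read data bits from positions 3,5,6,7,9,10,11,12,13,14,15: 00100111010

00100111010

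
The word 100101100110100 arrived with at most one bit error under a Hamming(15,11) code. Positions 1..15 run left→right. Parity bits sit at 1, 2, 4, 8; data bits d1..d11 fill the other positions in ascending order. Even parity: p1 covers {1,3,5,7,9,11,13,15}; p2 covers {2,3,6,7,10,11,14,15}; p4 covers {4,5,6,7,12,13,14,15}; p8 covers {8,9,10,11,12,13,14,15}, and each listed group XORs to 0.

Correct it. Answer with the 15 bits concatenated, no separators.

s1 (pos 1,3,5,7,9,11,13,15): 1⊕0⊕0⊕1⊕0⊕1⊕1⊕0 = 0
s2 (pos 2,3,6,7,10,11,14,15): 0⊕0⊕1⊕1⊕1⊕1⊕0⊕0 = 0
s4 (pos 4,5,6,7,12,13,14,15): 1⊕0⊕1⊕1⊕0⊕1⊕0⊕0 = 0
s8 (pos 8,9,10,11,12,13,14,15): 0⊕0⊕1⊕1⊕0⊕1⊕0⊕0 = 1
Syndrome s8…s1 = 1000 → error at position 8.
Flip position 8: 100101100110100 → 100101110110100

100101110110100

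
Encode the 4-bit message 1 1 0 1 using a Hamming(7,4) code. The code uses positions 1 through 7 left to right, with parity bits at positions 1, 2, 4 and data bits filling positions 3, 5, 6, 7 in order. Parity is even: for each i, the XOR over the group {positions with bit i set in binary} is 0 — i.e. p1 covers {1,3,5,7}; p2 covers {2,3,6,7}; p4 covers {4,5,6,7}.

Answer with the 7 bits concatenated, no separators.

Place data at non-parity positions: p1 p2 1 p4 1 0 1
p1 (pos 1,3,5,7): XOR of data positions = 1⊕1⊕1 = 1
p2 (pos 2,3,6,7): XOR of data positions = 1⊕0⊕1 = 0
p4 (pos 4,5,6,7): XOR of data positions = 1⊕0⊕1 = 0
Codeword: 1010101

1010101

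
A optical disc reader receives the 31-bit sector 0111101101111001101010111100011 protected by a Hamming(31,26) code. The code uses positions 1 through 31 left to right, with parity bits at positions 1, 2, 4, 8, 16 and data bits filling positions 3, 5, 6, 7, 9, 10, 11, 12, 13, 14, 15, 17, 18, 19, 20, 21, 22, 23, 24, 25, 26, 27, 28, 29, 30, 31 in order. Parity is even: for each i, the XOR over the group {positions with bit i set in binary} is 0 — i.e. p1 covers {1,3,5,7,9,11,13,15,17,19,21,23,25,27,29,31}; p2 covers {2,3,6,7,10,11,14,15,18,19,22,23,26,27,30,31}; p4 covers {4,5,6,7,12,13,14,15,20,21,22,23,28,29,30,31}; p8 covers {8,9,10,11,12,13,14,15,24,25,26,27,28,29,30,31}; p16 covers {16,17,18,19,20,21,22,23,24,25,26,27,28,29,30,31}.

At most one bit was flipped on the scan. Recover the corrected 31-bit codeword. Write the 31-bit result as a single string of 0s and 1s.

s1 (pos 1,3,5,7,9,11,13,15,17,19,21,23,25,27,29,31): 0⊕1⊕1⊕1⊕0⊕1⊕1⊕0⊕1⊕1⊕1⊕1⊕1⊕0⊕0⊕1 = 1
s2 (pos 2,3,6,7,10,11,14,15,18,19,22,23,26,27,30,31): 1⊕1⊕0⊕1⊕1⊕1⊕0⊕0⊕0⊕1⊕0⊕1⊕1⊕0⊕1⊕1 = 0
s4 (pos 4,5,6,7,12,13,14,15,20,21,22,23,28,29,30,31): 1⊕1⊕0⊕1⊕1⊕1⊕0⊕0⊕0⊕1⊕0⊕1⊕0⊕0⊕1⊕1 = 1
s8 (pos 8,9,10,11,12,13,14,15,24,25,26,27,28,29,30,31): 1⊕0⊕1⊕1⊕1⊕1⊕0⊕0⊕1⊕1⊕1⊕0⊕0⊕0⊕1⊕1 = 0
s16 (pos 16,17,18,19,20,21,22,23,24,25,26,27,28,29,30,31): 1⊕1⊕0⊕1⊕0⊕1⊕0⊕1⊕1⊕1⊕1⊕0⊕0⊕0⊕1⊕1 = 0
Syndrome s16…s1 = 00101 → error at position 5.
Flip position 5: 0111101101111001101010111100011 → 0111001101111001101010111100011

0111001101111001101010111100011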